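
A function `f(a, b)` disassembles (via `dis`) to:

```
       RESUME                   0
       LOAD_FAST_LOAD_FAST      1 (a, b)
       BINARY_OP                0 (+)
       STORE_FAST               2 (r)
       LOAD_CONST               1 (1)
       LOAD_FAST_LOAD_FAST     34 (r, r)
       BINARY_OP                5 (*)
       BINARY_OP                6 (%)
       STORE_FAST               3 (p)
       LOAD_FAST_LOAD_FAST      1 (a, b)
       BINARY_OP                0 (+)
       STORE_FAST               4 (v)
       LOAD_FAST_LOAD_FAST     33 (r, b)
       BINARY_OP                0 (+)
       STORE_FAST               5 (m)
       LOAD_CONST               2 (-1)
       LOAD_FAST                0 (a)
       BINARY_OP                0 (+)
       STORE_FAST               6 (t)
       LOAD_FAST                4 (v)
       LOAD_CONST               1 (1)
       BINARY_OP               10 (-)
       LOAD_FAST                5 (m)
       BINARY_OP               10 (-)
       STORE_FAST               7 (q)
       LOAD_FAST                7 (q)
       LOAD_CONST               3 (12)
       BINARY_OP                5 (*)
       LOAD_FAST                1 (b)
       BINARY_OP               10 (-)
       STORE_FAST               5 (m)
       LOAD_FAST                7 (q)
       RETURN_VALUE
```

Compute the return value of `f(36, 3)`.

-4

LOAD_FAST_LOAD_FAST a,b → push 36,3. Stack: [36, 3]
BINARY_OP + → 36 + 3 = 39. Stack: [39]
STORE_FAST r → r=39. Stack: []
LOAD_CONST → push 1. Stack: [1]
LOAD_FAST_LOAD_FAST r,r → push 39,39. Stack: [1, 39, 39]
BINARY_OP * → 39 * 39 = 1521. Stack: [1, 1521]
BINARY_OP % → 1 % 1521 = 1. Stack: [1]
STORE_FAST p → p=1. Stack: []
LOAD_FAST_LOAD_FAST a,b → push 36,3. Stack: [36, 3]
BINARY_OP + → 36 + 3 = 39. Stack: [39]
STORE_FAST v → v=39. Stack: []
LOAD_FAST_LOAD_FAST r,b → push 39,3. Stack: [39, 3]
BINARY_OP + → 39 + 3 = 42. Stack: [42]
STORE_FAST m → m=42. Stack: []
LOAD_CONST → push -1. Stack: [-1]
LOAD_FAST a → push 36. Stack: [-1, 36]
BINARY_OP + → -1 + 36 = 35. Stack: [35]
STORE_FAST t → t=35. Stack: []
LOAD_FAST v → push 39. Stack: [39]
LOAD_CONST → push 1. Stack: [39, 1]
BINARY_OP - → 39 - 1 = 38. Stack: [38]
LOAD_FAST m → push 42. Stack: [38, 42]
BINARY_OP - → 38 - 42 = -4. Stack: [-4]
STORE_FAST q → q=-4. Stack: []
LOAD_FAST q → push -4. Stack: [-4]
LOAD_CONST → push 12. Stack: [-4, 12]
BINARY_OP * → -4 * 12 = -48. Stack: [-48]
LOAD_FAST b → push 3. Stack: [-48, 3]
BINARY_OP - → -48 - 3 = -51. Stack: [-51]
STORE_FAST m → m=-51. Stack: []
LOAD_FAST q → push -4. Stack: [-4]
RETURN_VALUE → return -4.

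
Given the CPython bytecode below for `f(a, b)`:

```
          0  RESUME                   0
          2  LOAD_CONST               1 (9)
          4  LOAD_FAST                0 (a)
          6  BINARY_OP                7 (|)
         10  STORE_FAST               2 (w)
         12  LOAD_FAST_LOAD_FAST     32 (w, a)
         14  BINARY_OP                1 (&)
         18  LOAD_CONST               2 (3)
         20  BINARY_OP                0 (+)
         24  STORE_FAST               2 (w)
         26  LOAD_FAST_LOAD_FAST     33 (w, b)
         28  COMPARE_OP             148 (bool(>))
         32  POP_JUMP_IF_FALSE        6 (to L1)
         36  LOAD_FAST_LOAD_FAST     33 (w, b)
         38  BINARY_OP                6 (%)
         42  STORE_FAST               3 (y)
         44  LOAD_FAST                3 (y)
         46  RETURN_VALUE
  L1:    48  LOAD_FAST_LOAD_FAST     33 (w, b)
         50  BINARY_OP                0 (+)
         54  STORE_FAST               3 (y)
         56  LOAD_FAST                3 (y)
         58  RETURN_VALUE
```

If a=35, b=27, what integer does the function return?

LOAD_CONST → push 9. Stack: [9]
LOAD_FAST a → push 35. Stack: [9, 35]
BINARY_OP | → 9 | 35 = 43. Stack: [43]
STORE_FAST w → w=43. Stack: []
LOAD_FAST_LOAD_FAST w,a → push 43,35. Stack: [43, 35]
BINARY_OP & → 43 & 35 = 35. Stack: [35]
LOAD_CONST → push 3. Stack: [35, 3]
BINARY_OP + → 35 + 3 = 38. Stack: [38]
STORE_FAST w → w=38. Stack: []
LOAD_FAST_LOAD_FAST w,b → push 38,27. Stack: [38, 27]
COMPARE_OP bool(>) → 38 vs 27 = True. Stack: [True]
POP_JUMP_IF_FALSE → pop True; no jump. Stack: []
LOAD_FAST_LOAD_FAST w,b → push 38,27. Stack: [38, 27]
BINARY_OP % → 38 % 27 = 11. Stack: [11]
STORE_FAST y → y=11. Stack: []
LOAD_FAST y → push 11. Stack: [11]
RETURN_VALUE → return 11.

11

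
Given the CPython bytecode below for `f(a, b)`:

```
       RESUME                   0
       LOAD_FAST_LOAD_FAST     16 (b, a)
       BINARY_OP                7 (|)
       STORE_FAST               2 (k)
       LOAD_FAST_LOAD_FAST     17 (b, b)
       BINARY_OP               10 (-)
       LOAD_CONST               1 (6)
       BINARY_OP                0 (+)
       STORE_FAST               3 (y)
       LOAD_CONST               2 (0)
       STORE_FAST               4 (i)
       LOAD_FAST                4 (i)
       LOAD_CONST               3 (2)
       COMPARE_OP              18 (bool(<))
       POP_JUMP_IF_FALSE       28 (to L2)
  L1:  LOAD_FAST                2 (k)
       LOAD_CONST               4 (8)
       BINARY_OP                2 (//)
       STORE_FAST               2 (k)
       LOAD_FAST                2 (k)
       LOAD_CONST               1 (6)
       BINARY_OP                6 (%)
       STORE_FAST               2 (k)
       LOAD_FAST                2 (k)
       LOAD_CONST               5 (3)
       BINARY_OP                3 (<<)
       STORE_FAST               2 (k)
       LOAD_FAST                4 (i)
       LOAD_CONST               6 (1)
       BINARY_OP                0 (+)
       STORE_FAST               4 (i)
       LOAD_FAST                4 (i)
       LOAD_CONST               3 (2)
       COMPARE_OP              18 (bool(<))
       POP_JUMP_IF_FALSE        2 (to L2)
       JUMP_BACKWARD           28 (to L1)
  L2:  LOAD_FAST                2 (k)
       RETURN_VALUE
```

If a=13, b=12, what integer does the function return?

LOAD_FAST_LOAD_FAST b,a → push 12,13. Stack: [12, 13]
BINARY_OP | → 12 | 13 = 13. Stack: [13]
STORE_FAST k → k=13. Stack: []
LOAD_FAST_LOAD_FAST b,b → push 12,12. Stack: [12, 12]
BINARY_OP - → 12 - 12 = 0. Stack: [0]
LOAD_CONST → push 6. Stack: [0, 6]
BINARY_OP + → 0 + 6 = 6. Stack: [6]
STORE_FAST y → y=6. Stack: []
LOAD_CONST → push 0. Stack: [0]
STORE_FAST i → i=0. Stack: []
LOAD_FAST i → push 0. Stack: [0]
LOAD_CONST → push 2. Stack: [0, 2]
COMPARE_OP bool(<) → 0 vs 2 = True. Stack: [True]
POP_JUMP_IF_FALSE → pop True; no jump. Stack: []
LOAD_FAST k → push 13. Stack: [13]
LOAD_CONST → push 8. Stack: [13, 8]
BINARY_OP // → 13 // 8 = 1. Stack: [1]
STORE_FAST k → k=1. Stack: []
LOAD_FAST k → push 1. Stack: [1]
LOAD_CONST → push 6. Stack: [1, 6]
BINARY_OP % → 1 % 6 = 1. Stack: [1]
STORE_FAST k → k=1. Stack: []
LOAD_FAST k → push 1. Stack: [1]
LOAD_CONST → push 3. Stack: [1, 3]
BINARY_OP << → 1 << 3 = 8. Stack: [8]
STORE_FAST k → k=8. Stack: []
LOAD_FAST i → push 0. Stack: [0]
LOAD_CONST → push 1. Stack: [0, 1]
BINARY_OP + → 0 + 1 = 1. Stack: [1]
STORE_FAST i → i=1. Stack: []
LOAD_FAST i → push 1. Stack: [1]
LOAD_CONST → push 2. Stack: [1, 2]
COMPARE_OP bool(<) → 1 vs 2 = True. Stack: [True]
POP_JUMP_IF_FALSE → pop True; no jump. Stack: []
LOAD_FAST k → push 8. Stack: [8]
LOAD_CONST → push 8. Stack: [8, 8]
BINARY_OP // → 8 // 8 = 1. Stack: [1]
STORE_FAST k → k=1. Stack: []
LOAD_FAST k → push 1. Stack: [1]
LOAD_CONST → push 6. Stack: [1, 6]
BINARY_OP % → 1 % 6 = 1. Stack: [1]
STORE_FAST k → k=1. Stack: []
LOAD_FAST k → push 1. Stack: [1]
LOAD_CONST → push 3. Stack: [1, 3]
BINARY_OP << → 1 << 3 = 8. Stack: [8]
STORE_FAST k → k=8. Stack: []
LOAD_FAST i → push 1. Stack: [1]
LOAD_CONST → push 1. Stack: [1, 1]
BINARY_OP + → 1 + 1 = 2. Stack: [2]
STORE_FAST i → i=2. Stack: []
LOAD_FAST i → push 2. Stack: [2]
LOAD_CONST → push 2. Stack: [2, 2]
COMPARE_OP bool(<) → 2 vs 2 = False. Stack: [False]
POP_JUMP_IF_FALSE → pop False; jump. Stack: []
LOAD_FAST k → push 8. Stack: [8]
RETURN_VALUE → return 8.

8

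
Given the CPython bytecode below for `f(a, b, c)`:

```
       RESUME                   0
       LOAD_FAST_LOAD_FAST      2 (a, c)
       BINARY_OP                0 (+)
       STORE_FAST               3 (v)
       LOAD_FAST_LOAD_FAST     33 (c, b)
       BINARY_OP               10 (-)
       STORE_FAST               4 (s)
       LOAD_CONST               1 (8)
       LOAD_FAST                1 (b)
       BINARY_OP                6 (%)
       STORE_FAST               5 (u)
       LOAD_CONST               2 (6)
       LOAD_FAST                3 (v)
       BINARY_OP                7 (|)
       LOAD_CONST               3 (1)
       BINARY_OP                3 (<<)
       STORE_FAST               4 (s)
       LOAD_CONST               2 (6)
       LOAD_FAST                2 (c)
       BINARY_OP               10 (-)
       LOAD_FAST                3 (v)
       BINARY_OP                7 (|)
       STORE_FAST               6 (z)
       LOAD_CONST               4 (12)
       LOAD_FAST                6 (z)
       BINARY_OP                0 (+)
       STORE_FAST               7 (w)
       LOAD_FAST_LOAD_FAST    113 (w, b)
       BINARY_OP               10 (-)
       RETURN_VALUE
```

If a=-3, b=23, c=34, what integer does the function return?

LOAD_FAST_LOAD_FAST a,c → push -3,34. Stack: [-3, 34]
BINARY_OP + → -3 + 34 = 31. Stack: [31]
STORE_FAST v → v=31. Stack: []
LOAD_FAST_LOAD_FAST c,b → push 34,23. Stack: [34, 23]
BINARY_OP - → 34 - 23 = 11. Stack: [11]
STORE_FAST s → s=11. Stack: []
LOAD_CONST → push 8. Stack: [8]
LOAD_FAST b → push 23. Stack: [8, 23]
BINARY_OP % → 8 % 23 = 8. Stack: [8]
STORE_FAST u → u=8. Stack: []
LOAD_CONST → push 6. Stack: [6]
LOAD_FAST v → push 31. Stack: [6, 31]
BINARY_OP | → 6 | 31 = 31. Stack: [31]
LOAD_CONST → push 1. Stack: [31, 1]
BINARY_OP << → 31 << 1 = 62. Stack: [62]
STORE_FAST s → s=62. Stack: []
LOAD_CONST → push 6. Stack: [6]
LOAD_FAST c → push 34. Stack: [6, 34]
BINARY_OP - → 6 - 34 = -28. Stack: [-28]
LOAD_FAST v → push 31. Stack: [-28, 31]
BINARY_OP | → -28 | 31 = -1. Stack: [-1]
STORE_FAST z → z=-1. Stack: []
LOAD_CONST → push 12. Stack: [12]
LOAD_FAST z → push -1. Stack: [12, -1]
BINARY_OP + → 12 + -1 = 11. Stack: [11]
STORE_FAST w → w=11. Stack: []
LOAD_FAST_LOAD_FAST w,b → push 11,23. Stack: [11, 23]
BINARY_OP - → 11 - 23 = -12. Stack: [-12]
RETURN_VALUE → return -12.

-12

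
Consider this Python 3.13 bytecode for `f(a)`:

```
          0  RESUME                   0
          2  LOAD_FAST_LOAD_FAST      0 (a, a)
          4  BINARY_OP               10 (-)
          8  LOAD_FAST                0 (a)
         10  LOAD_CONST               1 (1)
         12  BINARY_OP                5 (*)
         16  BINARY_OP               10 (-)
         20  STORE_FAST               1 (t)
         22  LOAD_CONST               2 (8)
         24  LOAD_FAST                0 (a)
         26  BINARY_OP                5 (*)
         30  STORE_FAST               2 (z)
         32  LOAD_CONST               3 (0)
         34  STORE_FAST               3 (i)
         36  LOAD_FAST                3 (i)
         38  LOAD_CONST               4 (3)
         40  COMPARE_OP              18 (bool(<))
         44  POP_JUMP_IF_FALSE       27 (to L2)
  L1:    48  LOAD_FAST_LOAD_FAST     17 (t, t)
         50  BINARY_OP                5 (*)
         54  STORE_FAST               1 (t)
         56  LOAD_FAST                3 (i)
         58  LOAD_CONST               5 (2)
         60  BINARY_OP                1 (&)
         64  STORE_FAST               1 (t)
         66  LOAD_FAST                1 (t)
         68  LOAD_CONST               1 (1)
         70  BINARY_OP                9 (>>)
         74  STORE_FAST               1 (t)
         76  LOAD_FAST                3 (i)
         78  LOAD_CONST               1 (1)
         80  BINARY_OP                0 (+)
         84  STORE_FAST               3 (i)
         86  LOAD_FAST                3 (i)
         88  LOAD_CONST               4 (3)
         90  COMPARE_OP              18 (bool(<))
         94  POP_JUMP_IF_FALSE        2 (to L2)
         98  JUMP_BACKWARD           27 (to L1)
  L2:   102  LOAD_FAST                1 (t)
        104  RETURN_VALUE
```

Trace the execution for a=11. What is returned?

1

LOAD_FAST_LOAD_FAST a,a → push 11,11
BINARY_OP - → 11 - 11 = 0
LOAD_FAST a → push 11
LOAD_CONST → push 1
BINARY_OP * → 11 * 1 = 11
BINARY_OP - → 0 - 11 = -11
STORE_FAST t → t=-11
LOAD_CONST → push 8
LOAD_FAST a → push 11
BINARY_OP * → 8 * 11 = 88
STORE_FAST z → z=88
LOAD_CONST → push 0
STORE_FAST i → i=0
LOAD_FAST i → push 0
LOAD_CONST → push 3
COMPARE_OP bool(<) → 0 vs 3 = True
POP_JUMP_IF_FALSE → pop True; no jump
LOAD_FAST_LOAD_FAST t,t → push -11,-11
BINARY_OP * → -11 * -11 = 121
STORE_FAST t → t=121
LOAD_FAST i → push 0
LOAD_CONST → push 2
BINARY_OP & → 0 & 2 = 0
STORE_FAST t → t=0
LOAD_FAST t → push 0
LOAD_CONST → push 1
BINARY_OP >> → 0 >> 1 = 0
STORE_FAST t → t=0
LOAD_FAST i → push 0
LOAD_CONST → push 1
BINARY_OP + → 0 + 1 = 1
STORE_FAST i → i=1
LOAD_FAST i → push 1
LOAD_CONST → push 3
COMPARE_OP bool(<) → 1 vs 3 = True
POP_JUMP_IF_FALSE → pop True; no jump
LOAD_FAST_LOAD_FAST t,t → push 0,0
BINARY_OP * → 0 * 0 = 0
STORE_FAST t → t=0
LOAD_FAST i → push 1
LOAD_CONST → push 2
BINARY_OP & → 1 & 2 = 0
STORE_FAST t → t=0
LOAD_FAST t → push 0
LOAD_CONST → push 1
BINARY_OP >> → 0 >> 1 = 0
STORE_FAST t → t=0
LOAD_FAST i → push 1
LOAD_CONST → push 1
BINARY_OP + → 1 + 1 = 2
STORE_FAST i → i=2
LOAD_FAST i → push 2
LOAD_CONST → push 3
COMPARE_OP bool(<) → 2 vs 3 = True
POP_JUMP_IF_FALSE → pop True; no jump
LOAD_FAST_LOAD_FAST t,t → push 0,0
BINARY_OP * → 0 * 0 = 0
STORE_FAST t → t=0
LOAD_FAST i → push 2
LOAD_CONST → push 2
BINARY_OP & → 2 & 2 = 2
STORE_FAST t → t=2
LOAD_FAST t → push 2
LOAD_CONST → push 1
BINARY_OP >> → 2 >> 1 = 1
STORE_FAST t → t=1
LOAD_FAST i → push 2
LOAD_CONST → push 1
BINARY_OP + → 2 + 1 = 3
STORE_FAST i → i=3
LOAD_FAST i → push 3
LOAD_CONST → push 3
COMPARE_OP bool(<) → 3 vs 3 = False
POP_JUMP_IF_FALSE → pop False; jump
LOAD_FAST t → push 1
RETURN_VALUE → return 1.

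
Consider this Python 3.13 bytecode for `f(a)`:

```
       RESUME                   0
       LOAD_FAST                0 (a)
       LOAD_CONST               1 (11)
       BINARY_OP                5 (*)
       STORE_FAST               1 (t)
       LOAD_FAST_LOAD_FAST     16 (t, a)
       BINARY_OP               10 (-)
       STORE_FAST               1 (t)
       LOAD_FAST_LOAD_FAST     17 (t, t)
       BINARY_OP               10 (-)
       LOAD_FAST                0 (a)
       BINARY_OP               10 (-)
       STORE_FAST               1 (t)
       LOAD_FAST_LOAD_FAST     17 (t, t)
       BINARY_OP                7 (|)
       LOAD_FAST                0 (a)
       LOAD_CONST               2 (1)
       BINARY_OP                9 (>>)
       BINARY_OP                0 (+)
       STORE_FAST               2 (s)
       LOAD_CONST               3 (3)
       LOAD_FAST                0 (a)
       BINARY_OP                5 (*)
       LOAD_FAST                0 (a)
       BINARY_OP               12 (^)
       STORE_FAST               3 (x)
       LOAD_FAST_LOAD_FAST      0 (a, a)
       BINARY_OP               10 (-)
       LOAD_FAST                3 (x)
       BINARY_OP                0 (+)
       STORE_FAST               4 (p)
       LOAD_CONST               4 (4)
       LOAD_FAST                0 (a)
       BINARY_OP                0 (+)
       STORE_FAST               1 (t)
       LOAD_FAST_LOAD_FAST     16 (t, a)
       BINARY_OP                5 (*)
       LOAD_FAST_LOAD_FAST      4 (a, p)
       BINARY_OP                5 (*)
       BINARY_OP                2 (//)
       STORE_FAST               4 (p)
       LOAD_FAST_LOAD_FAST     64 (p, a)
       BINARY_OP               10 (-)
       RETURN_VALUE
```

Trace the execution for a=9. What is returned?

-9

LOAD_FAST a → push 9. Stack: [9]
LOAD_CONST → push 11. Stack: [9, 11]
BINARY_OP * → 9 * 11 = 99. Stack: [99]
STORE_FAST t → t=99. Stack: []
LOAD_FAST_LOAD_FAST t,a → push 99,9. Stack: [99, 9]
BINARY_OP - → 99 - 9 = 90. Stack: [90]
STORE_FAST t → t=90. Stack: []
LOAD_FAST_LOAD_FAST t,t → push 90,90. Stack: [90, 90]
BINARY_OP - → 90 - 90 = 0. Stack: [0]
LOAD_FAST a → push 9. Stack: [0, 9]
BINARY_OP - → 0 - 9 = -9. Stack: [-9]
STORE_FAST t → t=-9. Stack: []
LOAD_FAST_LOAD_FAST t,t → push -9,-9. Stack: [-9, -9]
BINARY_OP | → -9 | -9 = -9. Stack: [-9]
LOAD_FAST a → push 9. Stack: [-9, 9]
LOAD_CONST → push 1. Stack: [-9, 9, 1]
BINARY_OP >> → 9 >> 1 = 4. Stack: [-9, 4]
BINARY_OP + → -9 + 4 = -5. Stack: [-5]
STORE_FAST s → s=-5. Stack: []
LOAD_CONST → push 3. Stack: [3]
LOAD_FAST a → push 9. Stack: [3, 9]
BINARY_OP * → 3 * 9 = 27. Stack: [27]
LOAD_FAST a → push 9. Stack: [27, 9]
BINARY_OP ^ → 27 ^ 9 = 18. Stack: [18]
STORE_FAST x → x=18. Stack: []
LOAD_FAST_LOAD_FAST a,a → push 9,9. Stack: [9, 9]
BINARY_OP - → 9 - 9 = 0. Stack: [0]
LOAD_FAST x → push 18. Stack: [0, 18]
BINARY_OP + → 0 + 18 = 18. Stack: [18]
STORE_FAST p → p=18. Stack: []
LOAD_CONST → push 4. Stack: [4]
LOAD_FAST a → push 9. Stack: [4, 9]
BINARY_OP + → 4 + 9 = 13. Stack: [13]
STORE_FAST t → t=13. Stack: []
LOAD_FAST_LOAD_FAST t,a → push 13,9. Stack: [13, 9]
BINARY_OP * → 13 * 9 = 117. Stack: [117]
LOAD_FAST_LOAD_FAST a,p → push 9,18. Stack: [117, 9, 18]
BINARY_OP * → 9 * 18 = 162. Stack: [117, 162]
BINARY_OP // → 117 // 162 = 0. Stack: [0]
STORE_FAST p → p=0. Stack: []
LOAD_FAST_LOAD_FAST p,a → push 0,9. Stack: [0, 9]
BINARY_OP - → 0 - 9 = -9. Stack: [-9]
RETURN_VALUE → return -9.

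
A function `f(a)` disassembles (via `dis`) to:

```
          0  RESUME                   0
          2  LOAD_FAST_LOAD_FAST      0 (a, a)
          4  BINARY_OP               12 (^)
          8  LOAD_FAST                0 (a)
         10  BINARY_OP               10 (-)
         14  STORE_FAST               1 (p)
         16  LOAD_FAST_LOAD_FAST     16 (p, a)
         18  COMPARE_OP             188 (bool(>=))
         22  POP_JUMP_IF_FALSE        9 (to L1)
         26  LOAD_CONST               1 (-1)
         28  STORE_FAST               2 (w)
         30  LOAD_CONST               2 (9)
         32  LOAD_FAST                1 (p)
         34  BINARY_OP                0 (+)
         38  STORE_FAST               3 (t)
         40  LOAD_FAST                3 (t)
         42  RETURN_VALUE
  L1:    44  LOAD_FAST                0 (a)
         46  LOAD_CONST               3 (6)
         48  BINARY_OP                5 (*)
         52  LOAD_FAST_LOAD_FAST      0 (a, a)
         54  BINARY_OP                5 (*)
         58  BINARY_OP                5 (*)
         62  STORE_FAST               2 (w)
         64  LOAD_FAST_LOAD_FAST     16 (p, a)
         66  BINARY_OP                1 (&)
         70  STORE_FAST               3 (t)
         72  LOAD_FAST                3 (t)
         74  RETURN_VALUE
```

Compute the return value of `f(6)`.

LOAD_FAST_LOAD_FAST a,a → push 6,6. Stack: [6, 6]
BINARY_OP ^ → 6 ^ 6 = 0. Stack: [0]
LOAD_FAST a → push 6. Stack: [0, 6]
BINARY_OP - → 0 - 6 = -6. Stack: [-6]
STORE_FAST p → p=-6. Stack: []
LOAD_FAST_LOAD_FAST p,a → push -6,6. Stack: [-6, 6]
COMPARE_OP bool(>=) → -6 vs 6 = False. Stack: [False]
POP_JUMP_IF_FALSE → pop False; jump. Stack: []
LOAD_FAST a → push 6. Stack: [6]
LOAD_CONST → push 6. Stack: [6, 6]
BINARY_OP * → 6 * 6 = 36. Stack: [36]
LOAD_FAST_LOAD_FAST a,a → push 6,6. Stack: [36, 6, 6]
BINARY_OP * → 6 * 6 = 36. Stack: [36, 36]
BINARY_OP * → 36 * 36 = 1296. Stack: [1296]
STORE_FAST w → w=1296. Stack: []
LOAD_FAST_LOAD_FAST p,a → push -6,6. Stack: [-6, 6]
BINARY_OP & → -6 & 6 = 2. Stack: [2]
STORE_FAST t → t=2. Stack: []
LOAD_FAST t → push 2. Stack: [2]
RETURN_VALUE → return 2.

2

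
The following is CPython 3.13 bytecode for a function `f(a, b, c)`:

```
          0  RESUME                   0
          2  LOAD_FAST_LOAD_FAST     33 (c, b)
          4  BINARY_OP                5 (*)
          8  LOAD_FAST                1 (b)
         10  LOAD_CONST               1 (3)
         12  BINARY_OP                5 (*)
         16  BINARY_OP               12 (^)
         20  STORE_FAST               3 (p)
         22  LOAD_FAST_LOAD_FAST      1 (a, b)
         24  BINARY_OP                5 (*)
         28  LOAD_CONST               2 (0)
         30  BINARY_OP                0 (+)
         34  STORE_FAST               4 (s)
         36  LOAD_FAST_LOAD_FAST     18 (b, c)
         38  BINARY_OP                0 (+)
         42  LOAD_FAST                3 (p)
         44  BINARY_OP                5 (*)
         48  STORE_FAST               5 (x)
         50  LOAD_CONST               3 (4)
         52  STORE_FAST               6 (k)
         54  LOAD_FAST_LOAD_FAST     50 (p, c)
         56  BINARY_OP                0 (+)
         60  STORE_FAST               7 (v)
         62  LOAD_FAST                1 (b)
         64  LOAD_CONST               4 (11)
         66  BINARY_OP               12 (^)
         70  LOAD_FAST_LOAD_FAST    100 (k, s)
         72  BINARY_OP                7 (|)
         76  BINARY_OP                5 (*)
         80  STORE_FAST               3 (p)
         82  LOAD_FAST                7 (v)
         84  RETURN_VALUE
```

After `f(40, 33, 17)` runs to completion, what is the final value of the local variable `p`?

LOAD_FAST_LOAD_FAST c,b → push 17,33. Stack: [17, 33]
BINARY_OP * → 17 * 33 = 561. Stack: [561]
LOAD_FAST b → push 33. Stack: [561, 33]
LOAD_CONST → push 3. Stack: [561, 33, 3]
BINARY_OP * → 33 * 3 = 99. Stack: [561, 99]
BINARY_OP ^ → 561 ^ 99 = 594. Stack: [594]
STORE_FAST p → p=594. Stack: []
LOAD_FAST_LOAD_FAST a,b → push 40,33. Stack: [40, 33]
BINARY_OP * → 40 * 33 = 1320. Stack: [1320]
LOAD_CONST → push 0. Stack: [1320, 0]
BINARY_OP + → 1320 + 0 = 1320. Stack: [1320]
STORE_FAST s → s=1320. Stack: []
LOAD_FAST_LOAD_FAST b,c → push 33,17. Stack: [33, 17]
BINARY_OP + → 33 + 17 = 50. Stack: [50]
LOAD_FAST p → push 594. Stack: [50, 594]
BINARY_OP * → 50 * 594 = 29700. Stack: [29700]
STORE_FAST x → x=29700. Stack: []
LOAD_CONST → push 4. Stack: [4]
STORE_FAST k → k=4. Stack: []
LOAD_FAST_LOAD_FAST p,c → push 594,17. Stack: [594, 17]
BINARY_OP + → 594 + 17 = 611. Stack: [611]
STORE_FAST v → v=611. Stack: []
LOAD_FAST b → push 33. Stack: [33]
LOAD_CONST → push 11. Stack: [33, 11]
BINARY_OP ^ → 33 ^ 11 = 42. Stack: [42]
LOAD_FAST_LOAD_FAST k,s → push 4,1320. Stack: [42, 4, 1320]
BINARY_OP | → 4 | 1320 = 1324. Stack: [42, 1324]
BINARY_OP * → 42 * 1324 = 55608. Stack: [55608]
STORE_FAST p → p=55608. Stack: []
LOAD_FAST v → push 611. Stack: [611]
RETURN_VALUE → return 611.

55608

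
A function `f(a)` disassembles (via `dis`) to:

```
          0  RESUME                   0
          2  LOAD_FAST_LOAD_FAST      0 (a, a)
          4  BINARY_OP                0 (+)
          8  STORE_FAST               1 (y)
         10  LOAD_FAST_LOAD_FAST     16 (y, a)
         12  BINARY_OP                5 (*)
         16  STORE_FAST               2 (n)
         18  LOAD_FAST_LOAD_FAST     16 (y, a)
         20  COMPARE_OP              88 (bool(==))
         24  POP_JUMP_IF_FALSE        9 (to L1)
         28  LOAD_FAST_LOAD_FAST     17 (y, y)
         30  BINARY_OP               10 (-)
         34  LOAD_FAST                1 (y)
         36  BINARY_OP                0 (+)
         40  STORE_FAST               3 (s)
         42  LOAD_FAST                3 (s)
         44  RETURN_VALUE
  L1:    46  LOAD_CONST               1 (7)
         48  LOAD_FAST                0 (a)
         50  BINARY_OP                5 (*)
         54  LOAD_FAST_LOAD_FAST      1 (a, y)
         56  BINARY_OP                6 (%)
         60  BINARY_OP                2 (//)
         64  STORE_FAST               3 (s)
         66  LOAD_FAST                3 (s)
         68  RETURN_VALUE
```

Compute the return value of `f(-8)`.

7

LOAD_FAST_LOAD_FAST a,a → push -8,-8. Stack: [-8, -8]
BINARY_OP + → -8 + -8 = -16. Stack: [-16]
STORE_FAST y → y=-16. Stack: []
LOAD_FAST_LOAD_FAST y,a → push -16,-8. Stack: [-16, -8]
BINARY_OP * → -16 * -8 = 128. Stack: [128]
STORE_FAST n → n=128. Stack: []
LOAD_FAST_LOAD_FAST y,a → push -16,-8. Stack: [-16, -8]
COMPARE_OP bool(==) → -16 vs -8 = False. Stack: [False]
POP_JUMP_IF_FALSE → pop False; jump. Stack: []
LOAD_CONST → push 7. Stack: [7]
LOAD_FAST a → push -8. Stack: [7, -8]
BINARY_OP * → 7 * -8 = -56. Stack: [-56]
LOAD_FAST_LOAD_FAST a,y → push -8,-16. Stack: [-56, -8, -16]
BINARY_OP % → -8 % -16 = -8. Stack: [-56, -8]
BINARY_OP // → -56 // -8 = 7. Stack: [7]
STORE_FAST s → s=7. Stack: []
LOAD_FAST s → push 7. Stack: [7]
RETURN_VALUE → return 7.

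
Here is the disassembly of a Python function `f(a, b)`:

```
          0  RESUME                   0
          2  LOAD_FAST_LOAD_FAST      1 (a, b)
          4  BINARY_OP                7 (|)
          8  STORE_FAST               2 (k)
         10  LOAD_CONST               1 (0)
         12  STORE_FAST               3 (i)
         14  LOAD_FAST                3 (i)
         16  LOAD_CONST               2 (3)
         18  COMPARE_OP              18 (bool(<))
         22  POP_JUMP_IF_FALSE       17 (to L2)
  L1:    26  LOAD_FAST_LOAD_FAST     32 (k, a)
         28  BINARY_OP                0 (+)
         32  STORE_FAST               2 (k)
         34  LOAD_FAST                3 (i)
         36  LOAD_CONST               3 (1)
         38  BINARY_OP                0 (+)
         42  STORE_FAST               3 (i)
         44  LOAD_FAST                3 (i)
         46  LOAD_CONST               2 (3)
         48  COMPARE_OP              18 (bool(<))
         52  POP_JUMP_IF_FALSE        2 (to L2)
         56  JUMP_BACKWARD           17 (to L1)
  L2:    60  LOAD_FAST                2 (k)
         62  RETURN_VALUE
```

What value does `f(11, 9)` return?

LOAD_FAST_LOAD_FAST a,b → push 11,9. Stack: [11, 9]
BINARY_OP | → 11 | 9 = 11. Stack: [11]
STORE_FAST k → k=11. Stack: []
LOAD_CONST → push 0. Stack: [0]
STORE_FAST i → i=0. Stack: []
LOAD_FAST i → push 0. Stack: [0]
LOAD_CONST → push 3. Stack: [0, 3]
COMPARE_OP bool(<) → 0 vs 3 = True. Stack: [True]
POP_JUMP_IF_FALSE → pop True; no jump. Stack: []
LOAD_FAST_LOAD_FAST k,a → push 11,11. Stack: [11, 11]
BINARY_OP + → 11 + 11 = 22. Stack: [22]
STORE_FAST k → k=22. Stack: []
LOAD_FAST i → push 0. Stack: [0]
LOAD_CONST → push 1. Stack: [0, 1]
BINARY_OP + → 0 + 1 = 1. Stack: [1]
STORE_FAST i → i=1. Stack: []
LOAD_FAST i → push 1. Stack: [1]
LOAD_CONST → push 3. Stack: [1, 3]
COMPARE_OP bool(<) → 1 vs 3 = True. Stack: [True]
POP_JUMP_IF_FALSE → pop True; no jump. Stack: []
LOAD_FAST_LOAD_FAST k,a → push 22,11. Stack: [22, 11]
BINARY_OP + → 22 + 11 = 33. Stack: [33]
STORE_FAST k → k=33. Stack: []
LOAD_FAST i → push 1. Stack: [1]
LOAD_CONST → push 1. Stack: [1, 1]
BINARY_OP + → 1 + 1 = 2. Stack: [2]
STORE_FAST i → i=2. Stack: []
LOAD_FAST i → push 2. Stack: [2]
LOAD_CONST → push 3. Stack: [2, 3]
COMPARE_OP bool(<) → 2 vs 3 = True. Stack: [True]
POP_JUMP_IF_FALSE → pop True; no jump. Stack: []
LOAD_FAST_LOAD_FAST k,a → push 33,11. Stack: [33, 11]
BINARY_OP + → 33 + 11 = 44. Stack: [44]
STORE_FAST k → k=44. Stack: []
LOAD_FAST i → push 2. Stack: [2]
LOAD_CONST → push 1. Stack: [2, 1]
BINARY_OP + → 2 + 1 = 3. Stack: [3]
STORE_FAST i → i=3. Stack: []
LOAD_FAST i → push 3. Stack: [3]
LOAD_CONST → push 3. Stack: [3, 3]
COMPARE_OP bool(<) → 3 vs 3 = False. Stack: [False]
POP_JUMP_IF_FALSE → pop False; jump. Stack: []
LOAD_FAST k → push 44. Stack: [44]
RETURN_VALUE → return 44.

44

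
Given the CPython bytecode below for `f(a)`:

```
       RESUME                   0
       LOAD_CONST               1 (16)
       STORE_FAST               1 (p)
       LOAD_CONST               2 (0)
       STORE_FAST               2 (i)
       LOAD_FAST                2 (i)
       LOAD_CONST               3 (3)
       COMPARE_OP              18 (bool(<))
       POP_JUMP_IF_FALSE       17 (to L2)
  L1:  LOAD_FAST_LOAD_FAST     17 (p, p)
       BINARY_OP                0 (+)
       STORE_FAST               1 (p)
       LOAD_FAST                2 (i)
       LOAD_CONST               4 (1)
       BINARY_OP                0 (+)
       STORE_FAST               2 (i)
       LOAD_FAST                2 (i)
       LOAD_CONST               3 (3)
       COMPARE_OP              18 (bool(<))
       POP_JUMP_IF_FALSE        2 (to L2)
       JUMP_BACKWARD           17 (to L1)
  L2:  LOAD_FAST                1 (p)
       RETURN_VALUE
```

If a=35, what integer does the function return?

LOAD_CONST → push 16. Stack: [16]
STORE_FAST p → p=16. Stack: []
LOAD_CONST → push 0. Stack: [0]
STORE_FAST i → i=0. Stack: []
LOAD_FAST i → push 0. Stack: [0]
LOAD_CONST → push 3. Stack: [0, 3]
COMPARE_OP bool(<) → 0 vs 3 = True. Stack: [True]
POP_JUMP_IF_FALSE → pop True; no jump. Stack: []
LOAD_FAST_LOAD_FAST p,p → push 16,16. Stack: [16, 16]
BINARY_OP + → 16 + 16 = 32. Stack: [32]
STORE_FAST p → p=32. Stack: []
LOAD_FAST i → push 0. Stack: [0]
LOAD_CONST → push 1. Stack: [0, 1]
BINARY_OP + → 0 + 1 = 1. Stack: [1]
STORE_FAST i → i=1. Stack: []
LOAD_FAST i → push 1. Stack: [1]
LOAD_CONST → push 3. Stack: [1, 3]
COMPARE_OP bool(<) → 1 vs 3 = True. Stack: [True]
POP_JUMP_IF_FALSE → pop True; no jump. Stack: []
LOAD_FAST_LOAD_FAST p,p → push 32,32. Stack: [32, 32]
BINARY_OP + → 32 + 32 = 64. Stack: [64]
STORE_FAST p → p=64. Stack: []
LOAD_FAST i → push 1. Stack: [1]
LOAD_CONST → push 1. Stack: [1, 1]
BINARY_OP + → 1 + 1 = 2. Stack: [2]
STORE_FAST i → i=2. Stack: []
LOAD_FAST i → push 2. Stack: [2]
LOAD_CONST → push 3. Stack: [2, 3]
COMPARE_OP bool(<) → 2 vs 3 = True. Stack: [True]
POP_JUMP_IF_FALSE → pop True; no jump. Stack: []
LOAD_FAST_LOAD_FAST p,p → push 64,64. Stack: [64, 64]
BINARY_OP + → 64 + 64 = 128. Stack: [128]
STORE_FAST p → p=128. Stack: []
LOAD_FAST i → push 2. Stack: [2]
LOAD_CONST → push 1. Stack: [2, 1]
BINARY_OP + → 2 + 1 = 3. Stack: [3]
STORE_FAST i → i=3. Stack: []
LOAD_FAST i → push 3. Stack: [3]
LOAD_CONST → push 3. Stack: [3, 3]
COMPARE_OP bool(<) → 3 vs 3 = False. Stack: [False]
POP_JUMP_IF_FALSE → pop False; jump. Stack: []
LOAD_FAST p → push 128. Stack: [128]
RETURN_VALUE → return 128.

128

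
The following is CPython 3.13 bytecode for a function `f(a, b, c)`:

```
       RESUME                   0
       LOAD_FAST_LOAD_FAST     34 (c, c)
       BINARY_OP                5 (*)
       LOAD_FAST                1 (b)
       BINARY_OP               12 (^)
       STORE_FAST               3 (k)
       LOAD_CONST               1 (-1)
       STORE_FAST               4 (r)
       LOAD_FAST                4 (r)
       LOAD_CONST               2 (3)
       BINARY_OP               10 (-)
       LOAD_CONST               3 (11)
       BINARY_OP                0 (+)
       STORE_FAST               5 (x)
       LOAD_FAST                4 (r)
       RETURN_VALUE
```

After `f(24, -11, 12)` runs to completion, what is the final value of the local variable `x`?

LOAD_FAST_LOAD_FAST c,c → push 12,12. Stack: [12, 12]
BINARY_OP * → 12 * 12 = 144. Stack: [144]
LOAD_FAST b → push -11. Stack: [144, -11]
BINARY_OP ^ → 144 ^ -11 = -155. Stack: [-155]
STORE_FAST k → k=-155. Stack: []
LOAD_CONST → push -1. Stack: [-1]
STORE_FAST r → r=-1. Stack: []
LOAD_FAST r → push -1. Stack: [-1]
LOAD_CONST → push 3. Stack: [-1, 3]
BINARY_OP - → -1 - 3 = -4. Stack: [-4]
LOAD_CONST → push 11. Stack: [-4, 11]
BINARY_OP + → -4 + 11 = 7. Stack: [7]
STORE_FAST x → x=7. Stack: []
LOAD_FAST r → push -1. Stack: [-1]
RETURN_VALUE → return -1.

7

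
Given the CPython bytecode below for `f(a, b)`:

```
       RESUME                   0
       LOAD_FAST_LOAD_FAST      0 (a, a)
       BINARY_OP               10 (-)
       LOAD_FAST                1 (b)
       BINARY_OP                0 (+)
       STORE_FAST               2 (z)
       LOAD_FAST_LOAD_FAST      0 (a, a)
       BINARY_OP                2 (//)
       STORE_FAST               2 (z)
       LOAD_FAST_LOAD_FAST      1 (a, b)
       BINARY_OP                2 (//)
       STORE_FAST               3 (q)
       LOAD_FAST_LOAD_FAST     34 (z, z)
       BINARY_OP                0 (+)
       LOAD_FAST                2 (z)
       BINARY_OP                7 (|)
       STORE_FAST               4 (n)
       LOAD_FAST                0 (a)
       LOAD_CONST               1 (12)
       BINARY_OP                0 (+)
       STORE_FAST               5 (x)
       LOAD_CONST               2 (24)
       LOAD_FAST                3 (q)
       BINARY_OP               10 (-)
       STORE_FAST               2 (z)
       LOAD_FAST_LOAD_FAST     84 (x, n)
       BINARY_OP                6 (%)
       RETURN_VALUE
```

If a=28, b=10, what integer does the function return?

LOAD_FAST_LOAD_FAST a,a → push 28,28. Stack: [28, 28]
BINARY_OP - → 28 - 28 = 0. Stack: [0]
LOAD_FAST b → push 10. Stack: [0, 10]
BINARY_OP + → 0 + 10 = 10. Stack: [10]
STORE_FAST z → z=10. Stack: []
LOAD_FAST_LOAD_FAST a,a → push 28,28. Stack: [28, 28]
BINARY_OP // → 28 // 28 = 1. Stack: [1]
STORE_FAST z → z=1. Stack: []
LOAD_FAST_LOAD_FAST a,b → push 28,10. Stack: [28, 10]
BINARY_OP // → 28 // 10 = 2. Stack: [2]
STORE_FAST q → q=2. Stack: []
LOAD_FAST_LOAD_FAST z,z → push 1,1. Stack: [1, 1]
BINARY_OP + → 1 + 1 = 2. Stack: [2]
LOAD_FAST z → push 1. Stack: [2, 1]
BINARY_OP | → 2 | 1 = 3. Stack: [3]
STORE_FAST n → n=3. Stack: []
LOAD_FAST a → push 28. Stack: [28]
LOAD_CONST → push 12. Stack: [28, 12]
BINARY_OP + → 28 + 12 = 40. Stack: [40]
STORE_FAST x → x=40. Stack: []
LOAD_CONST → push 24. Stack: [24]
LOAD_FAST q → push 2. Stack: [24, 2]
BINARY_OP - → 24 - 2 = 22. Stack: [22]
STORE_FAST z → z=22. Stack: []
LOAD_FAST_LOAD_FAST x,n → push 40,3. Stack: [40, 3]
BINARY_OP % → 40 % 3 = 1. Stack: [1]
RETURN_VALUE → return 1.

1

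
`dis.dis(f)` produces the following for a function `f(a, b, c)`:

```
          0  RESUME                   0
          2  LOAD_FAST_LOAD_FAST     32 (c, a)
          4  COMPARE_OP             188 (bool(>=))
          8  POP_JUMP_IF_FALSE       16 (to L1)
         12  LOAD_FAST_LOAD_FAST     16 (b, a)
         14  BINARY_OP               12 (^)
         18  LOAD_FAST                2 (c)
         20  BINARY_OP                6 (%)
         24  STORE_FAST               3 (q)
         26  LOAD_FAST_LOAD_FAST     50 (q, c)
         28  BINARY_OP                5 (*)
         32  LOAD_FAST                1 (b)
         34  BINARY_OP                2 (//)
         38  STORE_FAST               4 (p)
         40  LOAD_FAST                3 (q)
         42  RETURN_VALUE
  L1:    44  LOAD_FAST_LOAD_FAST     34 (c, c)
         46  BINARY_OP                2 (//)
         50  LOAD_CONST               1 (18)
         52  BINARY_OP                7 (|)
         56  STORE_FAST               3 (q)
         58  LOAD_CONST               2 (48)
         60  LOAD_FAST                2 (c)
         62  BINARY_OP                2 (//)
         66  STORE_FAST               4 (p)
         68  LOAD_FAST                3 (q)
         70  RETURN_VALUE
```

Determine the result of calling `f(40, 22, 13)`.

LOAD_FAST_LOAD_FAST c,a → push 13,40. Stack: [13, 40]
COMPARE_OP bool(>=) → 13 vs 40 = False. Stack: [False]
POP_JUMP_IF_FALSE → pop False; jump. Stack: []
LOAD_FAST_LOAD_FAST c,c → push 13,13. Stack: [13, 13]
BINARY_OP // → 13 // 13 = 1. Stack: [1]
LOAD_CONST → push 18. Stack: [1, 18]
BINARY_OP | → 1 | 18 = 19. Stack: [19]
STORE_FAST q → q=19. Stack: []
LOAD_CONST → push 48. Stack: [48]
LOAD_FAST c → push 13. Stack: [48, 13]
BINARY_OP // → 48 // 13 = 3. Stack: [3]
STORE_FAST p → p=3. Stack: []
LOAD_FAST q → push 19. Stack: [19]
RETURN_VALUE → return 19.

19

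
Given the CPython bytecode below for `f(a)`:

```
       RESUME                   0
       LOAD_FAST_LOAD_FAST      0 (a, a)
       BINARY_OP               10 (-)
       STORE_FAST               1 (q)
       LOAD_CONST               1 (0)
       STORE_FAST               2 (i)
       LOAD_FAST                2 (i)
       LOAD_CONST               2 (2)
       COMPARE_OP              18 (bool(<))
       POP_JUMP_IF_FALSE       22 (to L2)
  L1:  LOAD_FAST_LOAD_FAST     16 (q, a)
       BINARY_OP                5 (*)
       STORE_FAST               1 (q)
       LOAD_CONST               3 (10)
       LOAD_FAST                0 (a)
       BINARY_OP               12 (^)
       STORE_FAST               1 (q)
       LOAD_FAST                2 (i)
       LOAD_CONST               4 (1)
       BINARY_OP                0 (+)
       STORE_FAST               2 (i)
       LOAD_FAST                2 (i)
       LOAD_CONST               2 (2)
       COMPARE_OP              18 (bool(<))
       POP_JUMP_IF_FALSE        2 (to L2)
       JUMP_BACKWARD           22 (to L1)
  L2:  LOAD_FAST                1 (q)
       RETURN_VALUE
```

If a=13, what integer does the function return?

7

LOAD_FAST_LOAD_FAST a,a → push 13,13. Stack: [13, 13]
BINARY_OP - → 13 - 13 = 0. Stack: [0]
STORE_FAST q → q=0. Stack: []
LOAD_CONST → push 0. Stack: [0]
STORE_FAST i → i=0. Stack: []
LOAD_FAST i → push 0. Stack: [0]
LOAD_CONST → push 2. Stack: [0, 2]
COMPARE_OP bool(<) → 0 vs 2 = True. Stack: [True]
POP_JUMP_IF_FALSE → pop True; no jump. Stack: []
LOAD_FAST_LOAD_FAST q,a → push 0,13. Stack: [0, 13]
BINARY_OP * → 0 * 13 = 0. Stack: [0]
STORE_FAST q → q=0. Stack: []
LOAD_CONST → push 10. Stack: [10]
LOAD_FAST a → push 13. Stack: [10, 13]
BINARY_OP ^ → 10 ^ 13 = 7. Stack: [7]
STORE_FAST q → q=7. Stack: []
LOAD_FAST i → push 0. Stack: [0]
LOAD_CONST → push 1. Stack: [0, 1]
BINARY_OP + → 0 + 1 = 1. Stack: [1]
STORE_FAST i → i=1. Stack: []
LOAD_FAST i → push 1. Stack: [1]
LOAD_CONST → push 2. Stack: [1, 2]
COMPARE_OP bool(<) → 1 vs 2 = True. Stack: [True]
POP_JUMP_IF_FALSE → pop True; no jump. Stack: []
LOAD_FAST_LOAD_FAST q,a → push 7,13. Stack: [7, 13]
BINARY_OP * → 7 * 13 = 91. Stack: [91]
STORE_FAST q → q=91. Stack: []
LOAD_CONST → push 10. Stack: [10]
LOAD_FAST a → push 13. Stack: [10, 13]
BINARY_OP ^ → 10 ^ 13 = 7. Stack: [7]
STORE_FAST q → q=7. Stack: []
LOAD_FAST i → push 1. Stack: [1]
LOAD_CONST → push 1. Stack: [1, 1]
BINARY_OP + → 1 + 1 = 2. Stack: [2]
STORE_FAST i → i=2. Stack: []
LOAD_FAST i → push 2. Stack: [2]
LOAD_CONST → push 2. Stack: [2, 2]
COMPARE_OP bool(<) → 2 vs 2 = False. Stack: [False]
POP_JUMP_IF_FALSE → pop False; jump. Stack: []
LOAD_FAST q → push 7. Stack: [7]
RETURN_VALUE → return 7.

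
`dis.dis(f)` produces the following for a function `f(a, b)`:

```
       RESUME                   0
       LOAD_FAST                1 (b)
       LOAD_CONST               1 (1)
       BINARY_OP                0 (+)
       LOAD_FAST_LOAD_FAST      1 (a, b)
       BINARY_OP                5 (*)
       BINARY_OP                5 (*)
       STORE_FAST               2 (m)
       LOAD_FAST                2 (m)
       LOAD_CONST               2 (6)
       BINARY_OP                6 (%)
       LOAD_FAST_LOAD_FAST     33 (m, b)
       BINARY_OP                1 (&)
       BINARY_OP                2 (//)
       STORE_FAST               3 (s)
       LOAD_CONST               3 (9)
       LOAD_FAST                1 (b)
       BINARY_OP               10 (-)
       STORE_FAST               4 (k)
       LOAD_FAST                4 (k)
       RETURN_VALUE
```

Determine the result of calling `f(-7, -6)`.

15

LOAD_FAST b → push -6. Stack: [-6]
LOAD_CONST → push 1. Stack: [-6, 1]
BINARY_OP + → -6 + 1 = -5. Stack: [-5]
LOAD_FAST_LOAD_FAST a,b → push -7,-6. Stack: [-5, -7, -6]
BINARY_OP * → -7 * -6 = 42. Stack: [-5, 42]
BINARY_OP * → -5 * 42 = -210. Stack: [-210]
STORE_FAST m → m=-210. Stack: []
LOAD_FAST m → push -210. Stack: [-210]
LOAD_CONST → push 6. Stack: [-210, 6]
BINARY_OP % → -210 % 6 = 0. Stack: [0]
LOAD_FAST_LOAD_FAST m,b → push -210,-6. Stack: [0, -210, -6]
BINARY_OP & → -210 & -6 = -214. Stack: [0, -214]
BINARY_OP // → 0 // -214 = 0. Stack: [0]
STORE_FAST s → s=0. Stack: []
LOAD_CONST → push 9. Stack: [9]
LOAD_FAST b → push -6. Stack: [9, -6]
BINARY_OP - → 9 - -6 = 15. Stack: [15]
STORE_FAST k → k=15. Stack: []
LOAD_FAST k → push 15. Stack: [15]
RETURN_VALUE → return 15.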